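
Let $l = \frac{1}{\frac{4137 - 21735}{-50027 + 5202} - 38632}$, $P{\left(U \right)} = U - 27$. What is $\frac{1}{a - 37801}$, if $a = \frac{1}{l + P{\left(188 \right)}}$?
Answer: $- \frac{278797505297}{10538822766070095} \approx -2.6454 \cdot 10^{-5}$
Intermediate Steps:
$P{\left(U \right)} = -27 + U$ ($P{\left(U \right)} = U - 27 = -27 + U$)
$l = - \frac{44825}{1731661802}$ ($l = \frac{1}{- \frac{17598}{-44825} - 38632} = \frac{1}{\left(-17598\right) \left(- \frac{1}{44825}\right) - 38632} = \frac{1}{\frac{17598}{44825} - 38632} = \frac{1}{- \frac{1731661802}{44825}} = - \frac{44825}{1731661802} \approx -2.5886 \cdot 10^{-5}$)
$a = \frac{1731661802}{278797505297}$ ($a = \frac{1}{- \frac{44825}{1731661802} + \left(-27 + 188\right)} = \frac{1}{- \frac{44825}{1731661802} + 161} = \frac{1}{\frac{278797505297}{1731661802}} = \frac{1731661802}{278797505297} \approx 0.0062112$)
$\frac{1}{a - 37801} = \frac{1}{\frac{1731661802}{278797505297} - 37801} = \frac{1}{- \frac{10538822766070095}{278797505297}} = - \frac{278797505297}{10538822766070095}$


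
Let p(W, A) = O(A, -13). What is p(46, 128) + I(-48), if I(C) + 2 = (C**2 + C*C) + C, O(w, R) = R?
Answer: 4545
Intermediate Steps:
p(W, A) = -13
I(C) = -2 + C + 2*C**2 (I(C) = -2 + ((C**2 + C*C) + C) = -2 + ((C**2 + C**2) + C) = -2 + (2*C**2 + C) = -2 + (C + 2*C**2) = -2 + C + 2*C**2)
p(46, 128) + I(-48) = -13 + (-2 - 48 + 2*(-48)**2) = -13 + (-2 - 48 + 2*2304) = -13 + (-2 - 48 + 4608) = -13 + 4558 = 4545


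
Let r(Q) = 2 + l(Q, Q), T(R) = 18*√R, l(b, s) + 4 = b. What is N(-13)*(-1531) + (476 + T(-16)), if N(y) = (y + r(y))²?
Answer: -1199828 + 72*I ≈ -1.1998e+6 + 72.0*I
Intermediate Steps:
l(b, s) = -4 + b
r(Q) = -2 + Q (r(Q) = 2 + (-4 + Q) = -2 + Q)
N(y) = (-2 + 2*y)² (N(y) = (y + (-2 + y))² = (-2 + 2*y)²)
N(-13)*(-1531) + (476 + T(-16)) = (4*(-1 - 13)²)*(-1531) + (476 + 18*√(-16)) = (4*(-14)²)*(-1531) + (476 + 18*(4*I)) = (4*196)*(-1531) + (476 + 72*I) = 784*(-1531) + (476 + 72*I) = -1200304 + (476 + 72*I) = -1199828 + 72*I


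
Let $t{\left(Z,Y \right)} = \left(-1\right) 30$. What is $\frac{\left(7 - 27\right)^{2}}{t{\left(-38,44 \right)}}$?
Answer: $- \frac{40}{3} \approx -13.333$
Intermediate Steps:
$t{\left(Z,Y \right)} = -30$
$\frac{\left(7 - 27\right)^{2}}{t{\left(-38,44 \right)}} = \frac{\left(7 - 27\right)^{2}}{-30} = \left(-20\right)^{2} \left(- \frac{1}{30}\right) = 400 \left(- \frac{1}{30}\right) = - \frac{40}{3}$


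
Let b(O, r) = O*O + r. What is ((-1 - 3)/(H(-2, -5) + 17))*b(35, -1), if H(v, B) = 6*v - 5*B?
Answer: -816/5 ≈ -163.20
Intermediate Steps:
b(O, r) = r + O² (b(O, r) = O² + r = r + O²)
H(v, B) = -5*B + 6*v
((-1 - 3)/(H(-2, -5) + 17))*b(35, -1) = ((-1 - 3)/((-5*(-5) + 6*(-2)) + 17))*(-1 + 35²) = (-4/((25 - 12) + 17))*(-1 + 1225) = -4/(13 + 17)*1224 = -4/30*1224 = -4*1/30*1224 = -2/15*1224 = -816/5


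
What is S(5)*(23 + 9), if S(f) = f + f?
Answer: 320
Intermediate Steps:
S(f) = 2*f
S(5)*(23 + 9) = (2*5)*(23 + 9) = 10*32 = 320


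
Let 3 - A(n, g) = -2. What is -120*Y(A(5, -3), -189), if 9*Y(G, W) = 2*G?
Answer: -400/3 ≈ -133.33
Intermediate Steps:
A(n, g) = 5 (A(n, g) = 3 - 1*(-2) = 3 + 2 = 5)
Y(G, W) = 2*G/9 (Y(G, W) = (2*G)/9 = 2*G/9)
-120*Y(A(5, -3), -189) = -80*5/3 = -120*10/9 = -400/3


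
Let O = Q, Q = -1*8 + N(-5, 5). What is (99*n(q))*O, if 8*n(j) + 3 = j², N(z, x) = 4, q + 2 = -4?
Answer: -3267/2 ≈ -1633.5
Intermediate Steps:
q = -6 (q = -2 - 4 = -6)
Q = -4 (Q = -1*8 + 4 = -8 + 4 = -4)
O = -4
n(j) = -3/8 + j²/8
(99*n(q))*O = (99*(-3/8 + (⅛)*(-6)²))*(-4) = (99*(-3/8 + (⅛)*36))*(-4) = (99*(-3/8 + 9/2))*(-4) = (99*(33/8))*(-4) = (3267/8)*(-4) = -3267/2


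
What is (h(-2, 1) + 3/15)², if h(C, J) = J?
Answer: 36/25 ≈ 1.4400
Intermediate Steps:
(h(-2, 1) + 3/15)² = (1 + 3/15)² = (1 + 3*(1/15))² = (1 + ⅕)² = (6/5)² = 36/25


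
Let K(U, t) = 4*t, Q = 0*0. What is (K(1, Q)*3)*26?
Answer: 0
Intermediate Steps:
Q = 0
(K(1, Q)*3)*26 = ((4*0)*3)*26 = (0*3)*26 = 0*26 = 0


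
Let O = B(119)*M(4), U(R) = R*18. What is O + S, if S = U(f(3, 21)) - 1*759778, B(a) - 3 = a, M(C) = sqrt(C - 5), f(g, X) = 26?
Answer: -759310 + 122*I ≈ -7.5931e+5 + 122.0*I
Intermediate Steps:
M(C) = sqrt(-5 + C)
B(a) = 3 + a
U(R) = 18*R
S = -759310 (S = 18*26 - 1*759778 = 468 - 759778 = -759310)
O = 122*I (O = (3 + 119)*sqrt(-5 + 4) = 122*sqrt(-1) = 122*I ≈ 122.0*I)
O + S = 122*I - 759310 = -759310 + 122*I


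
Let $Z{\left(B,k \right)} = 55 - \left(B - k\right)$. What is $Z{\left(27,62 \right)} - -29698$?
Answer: $29788$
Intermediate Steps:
$Z{\left(B,k \right)} = 55 + k - B$
$Z{\left(27,62 \right)} - -29698 = \left(55 + 62 - 27\right) - -29698 = \left(55 + 62 - 27\right) + 29698 = 90 + 29698 = 29788$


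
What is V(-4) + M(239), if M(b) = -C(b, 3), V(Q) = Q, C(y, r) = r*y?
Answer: -721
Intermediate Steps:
M(b) = -3*b
V(-4) + M(239) = -4 - 3*239 = -4 - 717 = -721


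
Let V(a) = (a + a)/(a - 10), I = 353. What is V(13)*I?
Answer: 9178/3 ≈ 3059.3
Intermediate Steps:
V(a) = 2*a/(-10 + a) (V(a) = (2*a)/(-10 + a) = 2*a/(-10 + a))
V(13)*I = (2*13/(-10 + 13))*353 = (2*13/3)*353 = (2*13*(1/3))*353 = (26/3)*353 = 9178/3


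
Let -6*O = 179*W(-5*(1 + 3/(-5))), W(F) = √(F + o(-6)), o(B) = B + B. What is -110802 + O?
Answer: -110802 - 179*I*√14/6 ≈ -1.108e+5 - 111.63*I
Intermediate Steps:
o(B) = 2*B
W(F) = √(-12 + F) (W(F) = √(F + 2*(-6)) = √(F - 12) = √(-12 + F))
O = -179*I*√14/6 (O = -179*√(-12 - 5*(1 + 3/(-5)))/6 = -179*√(-12 - 5*(1 + 3*(-⅕)))/6 = -179*√(-12 - 5*(1 - ⅗))/6 = -179*√(-12 - 5*⅖)/6 = -179*√(-12 - 2)/6 = -179*√(-14)/6 = -179*I*√14/6 ≈ -111.63*I)
-110802 + O = -110802 - 179*I*√14/6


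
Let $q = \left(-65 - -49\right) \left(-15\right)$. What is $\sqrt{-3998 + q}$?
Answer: $i \sqrt{3758} \approx 61.303 i$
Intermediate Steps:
$q = 240$ ($q = \left(-65 + 49\right) \left(-15\right) = \left(-16\right) \left(-15\right) = 240$)
$\sqrt{-3998 + q} = \sqrt{-3998 + 240} = \sqrt{-3758} = i \sqrt{3758}$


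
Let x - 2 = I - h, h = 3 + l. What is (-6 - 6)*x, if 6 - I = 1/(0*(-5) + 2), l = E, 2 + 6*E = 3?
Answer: -52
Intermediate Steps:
E = 1/6 (E = -1/3 + (1/6)*3 = -1/3 + 1/2 = 1/6 ≈ 0.16667)
l = 1/6 ≈ 0.16667
I = 11/2 (I = 6 - 1/(0*(-5) + 2) = 6 - 1/(0 + 2) = 6 - 1/2 = 11/2 ≈ 5.5000)
h = 19/6 (h = 3 + 1/6 = 19/6 ≈ 3.1667)
x = 13/3 (x = 2 + (11/2 - 1*19/6) = 2 + (11/2 - 19/6) = 2 + 7/3 = 13/3 ≈ 4.3333)
(-6 - 6)*x = (-6 - 6)*(13/3) = -12*13/3 = -52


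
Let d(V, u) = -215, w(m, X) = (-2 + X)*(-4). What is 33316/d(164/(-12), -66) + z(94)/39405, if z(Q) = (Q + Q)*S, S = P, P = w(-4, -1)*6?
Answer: -87327116/564805 ≈ -154.61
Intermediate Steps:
w(m, X) = 8 - 4*X
P = 72 (P = (8 - 4*(-1))*6 = (8 + 4)*6 = 12*6 = 72)
S = 72
z(Q) = 144*Q (z(Q) = (Q + Q)*72 = (2*Q)*72 = 144*Q)
33316/d(164/(-12), -66) + z(94)/39405 = 33316/(-215) + (144*94)/39405 = 33316*(-1/215) + 13536*(1/39405) = -33316/215 + 4512/13135 = -87327116/564805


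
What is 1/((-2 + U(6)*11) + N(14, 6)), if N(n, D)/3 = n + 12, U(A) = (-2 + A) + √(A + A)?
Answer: 10/1079 - 11*√3/6474 ≈ 0.0063249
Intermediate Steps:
U(A) = -2 + A + √2*√A (U(A) = (-2 + A) + √(2*A) = (-2 + A) + √2*√A = -2 + A + √2*√A)
N(n, D) = 36 + 3*n (N(n, D) = 3*(n + 12) = 3*(12 + n) = 36 + 3*n)
1/((-2 + U(6)*11) + N(14, 6)) = 1/((-2 + (-2 + 6 + √2*√6)*11) + (36 + 3*14)) = 1/((-2 + (-2 + 6 + 2*√3)*11) + (36 + 42)) = 1/((-2 + (4 + 2*√3)*11) + 78) = 1/((-2 + (44 + 22*√3)) + 78) = 1/((42 + 22*√3) + 78) = 1/(120 + 22*√3)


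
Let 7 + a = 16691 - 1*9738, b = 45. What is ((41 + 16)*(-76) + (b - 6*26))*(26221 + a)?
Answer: -147360981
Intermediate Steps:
a = 6946 (a = -7 + (16691 - 1*9738) = -7 + (16691 - 9738) = -7 + 6953 = 6946)
((41 + 16)*(-76) + (b - 6*26))*(26221 + a) = ((41 + 16)*(-76) + (45 - 6*26))*(26221 + 6946) = (57*(-76) + (45 - 156))*33167 = (-4332 - 111)*33167 = -4443*33167 = -147360981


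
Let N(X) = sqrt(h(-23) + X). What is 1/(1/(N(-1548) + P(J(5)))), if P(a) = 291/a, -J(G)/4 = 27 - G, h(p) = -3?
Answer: -291/88 + I*sqrt(1551) ≈ -3.3068 + 39.383*I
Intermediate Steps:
N(X) = sqrt(-3 + X)
J(G) = -108 + 4*G (J(G) = -4*(27 - G) = -108 + 4*G)
1/(1/(N(-1548) + P(J(5)))) = 1/(1/(sqrt(-3 - 1548) + 291/(-108 + 4*5))) = 1/(1/(sqrt(-1551) + 291/(-108 + 20))) = 1/(1/(I*sqrt(1551) + 291/(-88))) = 1/(1/(I*sqrt(1551) + 291*(-1/88))) = 1/(1/(I*sqrt(1551) - 291/88)) = 1/(1/(-291/88 + I*sqrt(1551))) = -291/88 + I*sqrt(1551)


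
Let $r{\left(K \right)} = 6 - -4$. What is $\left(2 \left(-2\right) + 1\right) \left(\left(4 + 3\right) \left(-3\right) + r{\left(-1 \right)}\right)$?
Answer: $33$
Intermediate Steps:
$r{\left(K \right)} = 10$ ($r{\left(K \right)} = 6 + 4 = 10$)
$\left(2 \left(-2\right) + 1\right) \left(\left(4 + 3\right) \left(-3\right) + r{\left(-1 \right)}\right) = \left(2 \left(-2\right) + 1\right) \left(\left(4 + 3\right) \left(-3\right) + 10\right) = \left(-4 + 1\right) \left(7 \left(-3\right) + 10\right) = - 3 \left(-21 + 10\right) = \left(-3\right) \left(-11\right) = 33$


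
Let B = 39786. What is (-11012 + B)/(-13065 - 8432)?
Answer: -28774/21497 ≈ -1.3385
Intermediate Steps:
(-11012 + B)/(-13065 - 8432) = (-11012 + 39786)/(-13065 - 8432) = 28774/(-21497) = 28774*(-1/21497) = -28774/21497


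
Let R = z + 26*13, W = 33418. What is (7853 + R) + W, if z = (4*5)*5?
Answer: 41709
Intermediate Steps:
z = 100 (z = 20*5 = 100)
R = 438 (R = 100 + 26*13 = 100 + 338 = 438)
(7853 + R) + W = (7853 + 438) + 33418 = 8291 + 33418 = 41709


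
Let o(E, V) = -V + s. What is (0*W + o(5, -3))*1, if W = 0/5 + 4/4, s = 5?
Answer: 8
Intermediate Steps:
W = 1 (W = 0*(⅕) + 4*(¼) = 0 + 1 = 1)
o(E, V) = 5 - V (o(E, V) = -V + 5 = 5 - V)
(0*W + o(5, -3))*1 = (0*1 + (5 - 1*(-3)))*1 = (0 + (5 + 3))*1 = (0 + 8)*1 = 8*1 = 8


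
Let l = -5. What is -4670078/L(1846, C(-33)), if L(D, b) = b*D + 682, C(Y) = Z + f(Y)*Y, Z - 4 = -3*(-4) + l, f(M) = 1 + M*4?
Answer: -2335039/4000623 ≈ -0.58367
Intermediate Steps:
f(M) = 1 + 4*M
Z = 11 (Z = 4 + (-3*(-4) - 5) = 4 + (12 - 5) = 4 + 7 = 11)
C(Y) = 11 + Y*(1 + 4*Y) (C(Y) = 11 + (1 + 4*Y)*Y = 11 + Y*(1 + 4*Y))
L(D, b) = 682 + D*b (L(D, b) = D*b + 682 = 682 + D*b)
-4670078/L(1846, C(-33)) = -4670078/(682 + 1846*(11 - 33*(1 + 4*(-33)))) = -4670078/(682 + 1846*(11 - 33*(1 - 132))) = -4670078/(682 + 1846*(11 - 33*(-131))) = -4670078/(682 + 1846*(11 + 4323)) = -4670078/(682 + 1846*4334) = -4670078/(682 + 8000564) = -4670078/8001246 = -4670078*1/8001246 = -2335039/4000623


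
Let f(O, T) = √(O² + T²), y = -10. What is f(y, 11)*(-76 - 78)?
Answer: -154*√221 ≈ -2289.4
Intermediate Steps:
f(y, 11)*(-76 - 78) = √((-10)² + 11²)*(-76 - 78) = √(100 + 121)*(-154) = √221*(-154) = -154*√221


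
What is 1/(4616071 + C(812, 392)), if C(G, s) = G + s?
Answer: 1/4617275 ≈ 2.1658e-7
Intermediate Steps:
1/(4616071 + C(812, 392)) = 1/(4616071 + (812 + 392)) = 1/(4616071 + 1204) = 1/4617275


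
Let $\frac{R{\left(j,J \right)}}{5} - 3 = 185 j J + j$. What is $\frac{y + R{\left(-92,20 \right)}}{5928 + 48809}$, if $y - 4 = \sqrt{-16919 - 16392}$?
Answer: $- \frac{1702441}{54737} + \frac{i \sqrt{33311}}{54737} \approx -31.102 + 0.0033344 i$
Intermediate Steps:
$y = 4 + i \sqrt{33311}$ ($y = 4 + \sqrt{-16919 - 16392} = 4 + \sqrt{-33311} = 4 + i \sqrt{33311} \approx 4.0 + 182.51 i$)
$R{\left(j,J \right)} = 15 + 5 j + 925 J j$ ($R{\left(j,J \right)} = 15 + 5 \left(185 j J + j\right) = 15 + 5 \left(185 J j + j\right) = 15 + 5 \left(j + 185 J j\right) = 15 + \left(5 j + 925 J j\right) = 15 + 5 j + 925 J j$)
$\frac{y + R{\left(-92,20 \right)}}{5928 + 48809} = \frac{\left(4 + i \sqrt{33311}\right) + \left(15 + 5 \left(-92\right) + 925 \cdot 20 \left(-92\right)\right)}{5928 + 48809} = \frac{\left(4 + i \sqrt{33311}\right) - 1702445}{54737} = \left(\left(4 + i \sqrt{33311}\right) - 1702445\right) \frac{1}{54737} = \left(-1702441 + i \sqrt{33311}\right) \frac{1}{54737} = - \frac{1702441}{54737} + \frac{i \sqrt{33311}}{54737}$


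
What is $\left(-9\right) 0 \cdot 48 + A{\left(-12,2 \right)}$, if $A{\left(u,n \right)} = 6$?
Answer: $6$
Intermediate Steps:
$\left(-9\right) 0 \cdot 48 + A{\left(-12,2 \right)} = \left(-9\right) 0 \cdot 48 + 6 = 0 \cdot 48 + 6 = 0 + 6 = 6$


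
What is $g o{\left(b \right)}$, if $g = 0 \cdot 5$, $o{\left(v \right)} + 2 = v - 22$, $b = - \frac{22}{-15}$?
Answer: $0$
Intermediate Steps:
$b = \frac{22}{15}$ ($b = \left(-22\right) \left(- \frac{1}{15}\right) = \frac{22}{15} \approx 1.4667$)
$o{\left(v \right)} = -24 + v$ ($o{\left(v \right)} = -2 + \left(v - 22\right) = -2 + \left(-22 + v\right) = -24 + v$)
$g = 0$
$g o{\left(b \right)} = 0 \left(-24 + \frac{22}{15}\right) = 0 \left(- \frac{338}{15}\right) = 0$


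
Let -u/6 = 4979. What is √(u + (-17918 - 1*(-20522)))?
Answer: 3*I*√3030 ≈ 165.14*I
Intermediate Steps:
u = -29874 (u = -6*4979 = -29874)
√(u + (-17918 - 1*(-20522))) = √(-29874 + (-17918 - 1*(-20522))) = √(-29874 + (-17918 + 20522)) = √(-29874 + 2604) = √(-27270) = 3*I*√3030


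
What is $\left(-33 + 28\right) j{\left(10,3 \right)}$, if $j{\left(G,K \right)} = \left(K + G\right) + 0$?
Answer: $-65$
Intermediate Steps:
$j{\left(G,K \right)} = G + K$ ($j{\left(G,K \right)} = \left(G + K\right) + 0 = G + K$)
$\left(-33 + 28\right) j{\left(10,3 \right)} = \left(-33 + 28\right) \left(10 + 3\right) = \left(-5\right) 13 = -65$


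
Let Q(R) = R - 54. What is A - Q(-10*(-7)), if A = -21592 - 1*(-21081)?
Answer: -527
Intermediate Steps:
A = -511 (A = -21592 + 21081 = -511)
Q(R) = -54 + R
A - Q(-10*(-7)) = -511 - (-54 - 10*(-7)) = -511 - (-54 + 70) = -511 - 1*16 = -511 - 16 = -527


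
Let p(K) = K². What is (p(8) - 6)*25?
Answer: 1450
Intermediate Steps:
(p(8) - 6)*25 = (8² - 6)*25 = (64 - 6)*25 = 58*25 = 1450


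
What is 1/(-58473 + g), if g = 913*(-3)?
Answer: -1/61212 ≈ -1.6337e-5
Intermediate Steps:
g = -2739
1/(-58473 + g) = 1/(-58473 - 2739) = 1/(-61212) = -1/61212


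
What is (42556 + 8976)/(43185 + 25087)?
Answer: 12883/17068 ≈ 0.75480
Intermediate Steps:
(42556 + 8976)/(43185 + 25087) = 51532/68272 = 51532*(1/68272) = 12883/17068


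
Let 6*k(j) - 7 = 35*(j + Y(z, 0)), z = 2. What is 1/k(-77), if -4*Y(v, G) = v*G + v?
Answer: -12/5411 ≈ -0.0022177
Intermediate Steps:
Y(v, G) = -v/4 - G*v/4 (Y(v, G) = -(v*G + v)/4 = -(G*v + v)/4 = -(v + G*v)/4 = -v/4 - G*v/4)
k(j) = -7/4 + 35*j/6 (k(j) = 7/6 + (35*(j - ¼*2*(1 + 0)))/6 = 7/6 + (35*(j - ¼*2*1))/6 = 7/6 + (35*(j - ½))/6 = 7/6 + (35*(-½ + j))/6 = 7/6 + (-35/2 + 35*j)/6 = 7/6 + (-35/12 + 35*j/6) = -7/4 + 35*j/6)
1/k(-77) = 1/(-7/4 + (35/6)*(-77)) = 1/(-7/4 - 2695/6) = 1/(-5411/12) = -12/5411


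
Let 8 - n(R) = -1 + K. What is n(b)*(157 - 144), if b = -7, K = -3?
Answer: 156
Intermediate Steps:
n(R) = 12 (n(R) = 8 - (-1 - 3) = 8 - 1*(-4) = 8 + 4 = 12)
n(b)*(157 - 144) = 12*(157 - 144) = 12*13 = 156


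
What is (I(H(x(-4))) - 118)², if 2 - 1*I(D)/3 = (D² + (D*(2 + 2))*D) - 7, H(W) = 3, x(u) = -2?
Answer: 51076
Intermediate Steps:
I(D) = 27 - 15*D² (I(D) = 6 - 3*((D² + (D*(2 + 2))*D) - 7) = 6 - 3*((D² + (D*4)*D) - 7) = 6 - 3*((D² + (4*D)*D) - 7) = 6 - 3*((D² + 4*D²) - 7) = 6 - 3*(5*D² - 7) = 6 - 3*(-7 + 5*D²) = 6 + (21 - 15*D²) = 27 - 15*D²)
(I(H(x(-4))) - 118)² = ((27 - 15*3²) - 118)² = ((27 - 15*9) - 118)² = ((27 - 135) - 118)² = (-108 - 118)² = (-226)² = 51076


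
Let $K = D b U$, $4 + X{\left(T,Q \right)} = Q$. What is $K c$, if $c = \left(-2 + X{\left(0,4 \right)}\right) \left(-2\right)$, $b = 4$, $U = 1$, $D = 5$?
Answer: $80$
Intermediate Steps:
$X{\left(T,Q \right)} = -4 + Q$
$K = 20$ ($K = 5 \cdot 4 \cdot 1 = 20 \cdot 1 = 20$)
$c = 4$ ($c = \left(-2 + \left(-4 + 4\right)\right) \left(-2\right) = \left(-2 + 0\right) \left(-2\right) = \left(-2\right) \left(-2\right) = 4$)
$K c = 20 \cdot 4 = 80$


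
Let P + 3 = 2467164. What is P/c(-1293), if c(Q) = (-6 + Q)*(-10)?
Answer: 822387/4330 ≈ 189.93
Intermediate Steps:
P = 2467161 (P = -3 + 2467164 = 2467161)
c(Q) = 60 - 10*Q
P/c(-1293) = 2467161/(60 - 10*(-1293)) = 2467161/(60 + 12930) = 2467161/12990 = 2467161*(1/12990) = 822387/4330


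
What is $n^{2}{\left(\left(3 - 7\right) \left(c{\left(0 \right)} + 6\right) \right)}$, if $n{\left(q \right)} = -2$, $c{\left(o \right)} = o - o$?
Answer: $4$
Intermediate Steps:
$c{\left(o \right)} = 0$
$n^{2}{\left(\left(3 - 7\right) \left(c{\left(0 \right)} + 6\right) \right)} = \left(-2\right)^{2} = 4$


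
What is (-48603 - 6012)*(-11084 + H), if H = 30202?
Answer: -1044129570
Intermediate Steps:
(-48603 - 6012)*(-11084 + H) = (-48603 - 6012)*(-11084 + 30202) = -54615*19118 = -1044129570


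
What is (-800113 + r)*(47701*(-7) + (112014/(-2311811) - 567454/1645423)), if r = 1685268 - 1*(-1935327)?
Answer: -3582442736833621869720134/3803906991053 ≈ -9.4178e+11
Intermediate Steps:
r = 3620595 (r = 1685268 + 1935327 = 3620595)
(-800113 + r)*(47701*(-7) + (112014/(-2311811) - 567454/1645423)) = (-800113 + 3620595)*(47701*(-7) + (112014/(-2311811) - 567454/1645423)) = 2820482*(-333907 + (112014*(-1/2311811) - 567454*1/1645423)) = 2820482*(-333907 + (-112014/2311811 - 567454/1645423)) = 2820482*(-333907 - 1496156811116/3803906991053) = 2820482*(-1270152667818345187/3803906991053) = -3582442736833621869720134/3803906991053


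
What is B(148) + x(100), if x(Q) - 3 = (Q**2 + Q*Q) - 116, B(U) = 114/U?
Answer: 1471695/74 ≈ 19888.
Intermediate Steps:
x(Q) = -113 + 2*Q**2 (x(Q) = 3 + ((Q**2 + Q*Q) - 116) = 3 + ((Q**2 + Q**2) - 116) = 3 + (2*Q**2 - 116) = 3 + (-116 + 2*Q**2) = -113 + 2*Q**2)
B(148) + x(100) = 114/148 + (-113 + 2*100**2) = 114*(1/148) + (-113 + 2*10000) = 57/74 + (-113 + 20000) = 57/74 + 19887 = 1471695/74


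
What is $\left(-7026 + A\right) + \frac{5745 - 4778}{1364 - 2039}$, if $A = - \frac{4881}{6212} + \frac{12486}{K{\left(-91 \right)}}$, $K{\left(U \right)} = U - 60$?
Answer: $- \frac{4502328410729}{633158100} \approx -7110.9$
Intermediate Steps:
$K{\left(U \right)} = -60 + U$ ($K{\left(U \right)} = U - 60 = -60 + U$)
$A = - \frac{78300063}{938012}$ ($A = - \frac{4881}{6212} + \frac{12486}{-60 - 91} = \left(-4881\right) \frac{1}{6212} + \frac{12486}{-151} = - \frac{4881}{6212} + 12486 \left(- \frac{1}{151}\right) = - \frac{4881}{6212} - \frac{12486}{151} = - \frac{78300063}{938012} \approx -83.474$)
$\left(-7026 + A\right) + \frac{5745 - 4778}{1364 - 2039} = \left(-7026 - \frac{78300063}{938012}\right) + \frac{5745 - 4778}{1364 - 2039} = - \frac{6668772375}{938012} + \frac{967}{-675} = - \frac{6668772375}{938012} + 967 \left(- \frac{1}{675}\right) = - \frac{6668772375}{938012} - \frac{967}{675} = - \frac{4502328410729}{633158100}$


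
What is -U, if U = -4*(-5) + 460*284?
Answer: -130660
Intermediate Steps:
U = 130660 (U = 20 + 130640 = 130660)
-U = -1*130660 = -130660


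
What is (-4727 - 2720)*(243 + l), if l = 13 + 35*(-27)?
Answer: 5130983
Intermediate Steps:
l = -932 (l = 13 - 945 = -932)
(-4727 - 2720)*(243 + l) = (-4727 - 2720)*(243 - 932) = -7447*(-689) = 5130983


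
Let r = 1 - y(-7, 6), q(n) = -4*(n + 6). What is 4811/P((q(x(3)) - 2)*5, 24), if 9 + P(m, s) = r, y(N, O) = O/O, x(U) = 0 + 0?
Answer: -4811/9 ≈ -534.56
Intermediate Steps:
x(U) = 0
q(n) = -24 - 4*n (q(n) = -4*(6 + n) = -24 - 4*n)
y(N, O) = 1
r = 0 (r = 1 - 1*1 = 1 - 1 = 0)
P(m, s) = -9 (P(m, s) = -9 + 0 = -9)
4811/P((q(x(3)) - 2)*5, 24) = 4811/(-9) = 4811*(-⅑) = -4811/9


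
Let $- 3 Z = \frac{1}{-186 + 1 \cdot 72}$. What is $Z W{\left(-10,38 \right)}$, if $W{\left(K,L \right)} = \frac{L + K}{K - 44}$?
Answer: $- \frac{7}{4617} \approx -0.0015161$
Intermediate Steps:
$W{\left(K,L \right)} = \frac{K + L}{-44 + K}$
$Z = \frac{1}{342}$ ($Z = - \frac{1}{3 \left(-186 + 1 \cdot 72\right)} = - \frac{1}{3 \left(-186 + 72\right)} = - \frac{1}{3 \left(-114\right)} = \left(- \frac{1}{3}\right) \left(- \frac{1}{114}\right) = \frac{1}{342} \approx 0.002924$)
$Z W{\left(-10,38 \right)} = \frac{\frac{1}{-44 - 10} \left(-10 + 38\right)}{342} = \frac{\frac{1}{-54} \cdot 28}{342} = \frac{\left(- \frac{1}{54}\right) 28}{342} = \frac{1}{342} \left(- \frac{14}{27}\right) = - \frac{7}{4617}$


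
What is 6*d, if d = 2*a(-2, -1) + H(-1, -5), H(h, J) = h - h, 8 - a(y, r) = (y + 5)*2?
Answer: 24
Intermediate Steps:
a(y, r) = -2 - 2*y (a(y, r) = 8 - (y + 5)*2 = 8 - (5 + y)*2 = 8 - (10 + 2*y) = 8 + (-10 - 2*y) = -2 - 2*y)
H(h, J) = 0
d = 4 (d = 2*(-2 - 2*(-2)) + 0 = 2*(-2 + 4) + 0 = 2*2 + 0 = 4 + 0 = 4)
6*d = 6*4 = 24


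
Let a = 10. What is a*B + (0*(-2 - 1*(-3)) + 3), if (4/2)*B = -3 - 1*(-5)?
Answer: 13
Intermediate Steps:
B = 1 (B = (-3 - 1*(-5))/2 = (-3 + 5)/2 = (½)*2 = 1)
a*B + (0*(-2 - 1*(-3)) + 3) = 10*1 + (0*(-2 - 1*(-3)) + 3) = 10 + (0*(-2 + 3) + 3) = 10 + (0*1 + 3) = 10 + (0 + 3) = 10 + 3 = 13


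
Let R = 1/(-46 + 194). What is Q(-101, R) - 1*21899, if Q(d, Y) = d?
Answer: -22000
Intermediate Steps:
R = 1/148 ≈ 0.0067568
Q(-101, R) - 1*21899 = -101 - 1*21899 = -101 - 21899 = -22000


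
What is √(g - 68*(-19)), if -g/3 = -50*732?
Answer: 2*√27773 ≈ 333.30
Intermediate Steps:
g = 109800 (g = -(-150)*732 = -3*(-36600) = 109800)
√(g - 68*(-19)) = √(109800 - 68*(-19)) = √(109800 + 1292) = √111092 = 2*√27773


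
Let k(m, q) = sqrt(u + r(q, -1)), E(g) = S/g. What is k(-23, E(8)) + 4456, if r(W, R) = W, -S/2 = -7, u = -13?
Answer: 4456 + 3*I*sqrt(5)/2 ≈ 4456.0 + 3.3541*I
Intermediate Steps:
S = 14 (S = -2*(-7) = 14)
E(g) = 14/g
k(m, q) = sqrt(-13 + q)
k(-23, E(8)) + 4456 = sqrt(-13 + 14/8) + 4456 = sqrt(-13 + 14*(1/8)) + 4456 = sqrt(-13 + 7/4) + 4456 = sqrt(-45/4) + 4456 = 3*I*sqrt(5)/2 + 4456 = 4456 + 3*I*sqrt(5)/2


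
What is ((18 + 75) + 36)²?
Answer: 16641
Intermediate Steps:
((18 + 75) + 36)² = (93 + 36)² = 129² = 16641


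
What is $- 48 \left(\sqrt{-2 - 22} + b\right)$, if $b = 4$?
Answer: $-192 - 96 i \sqrt{6} \approx -192.0 - 235.15 i$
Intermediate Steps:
$- 48 \left(\sqrt{-2 - 22} + b\right) = - 48 \left(\sqrt{-2 - 22} + 4\right) = - 48 \left(\sqrt{-24} + 4\right) = - 48 \left(2 i \sqrt{6} + 4\right) = - 48 \left(4 + 2 i \sqrt{6}\right) = -192 - 96 i \sqrt{6}$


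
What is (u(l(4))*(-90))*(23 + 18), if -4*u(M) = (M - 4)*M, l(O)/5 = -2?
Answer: 129150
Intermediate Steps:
l(O) = -10 (l(O) = 5*(-2) = -10)
u(M) = -M*(-4 + M)/4 (u(M) = -(M - 4)*M/4 = -(-4 + M)*M/4 = -M*(-4 + M)/4)
(u(l(4))*(-90))*(23 + 18) = (((1/4)*(-10)*(4 - 1*(-10)))*(-90))*(23 + 18) = (((1/4)*(-10)*(4 + 10))*(-90))*41 = (((1/4)*(-10)*14)*(-90))*41 = -35*(-90)*41 = 3150*41 = 129150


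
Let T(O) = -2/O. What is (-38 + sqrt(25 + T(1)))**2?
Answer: (38 - sqrt(23))**2 ≈ 1102.5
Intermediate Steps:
(-38 + sqrt(25 + T(1)))**2 = (-38 + sqrt(25 - 2/1))**2 = (-38 + sqrt(25 - 2*1))**2 = (-38 + sqrt(25 - 2))**2 = (-38 + sqrt(23))**2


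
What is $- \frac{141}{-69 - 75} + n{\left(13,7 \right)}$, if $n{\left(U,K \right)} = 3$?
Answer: $\frac{191}{48} \approx 3.9792$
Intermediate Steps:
$- \frac{141}{-69 - 75} + n{\left(13,7 \right)} = - \frac{141}{-69 - 75} + 3 = - \frac{141}{-144} + 3 = \left(-141\right) \left(- \frac{1}{144}\right) + 3 = \frac{47}{48} + 3 = \frac{191}{48}$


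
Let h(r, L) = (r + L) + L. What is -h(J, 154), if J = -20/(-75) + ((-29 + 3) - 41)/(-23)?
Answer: -107357/345 ≈ -311.18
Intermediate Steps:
J = 1097/345 (J = -20*(-1/75) + (-26 - 41)*(-1/23) = 4/15 - 67*(-1/23) = 4/15 + 67/23 = 1097/345 ≈ 3.1797)
h(r, L) = r + 2*L (h(r, L) = (L + r) + L = r + 2*L)
-h(J, 154) = -(1097/345 + 2*154) = -(1097/345 + 308) = -1*107357/345 = -107357/345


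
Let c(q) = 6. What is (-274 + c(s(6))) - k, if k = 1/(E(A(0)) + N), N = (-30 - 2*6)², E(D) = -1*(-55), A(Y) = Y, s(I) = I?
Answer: -487493/1819 ≈ -268.00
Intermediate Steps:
E(D) = 55
N = 1764 (N = (-30 - 12)² = (-42)² = 1764)
k = 1/1819 (k = 1/(55 + 1764) = 1/1819 ≈ 0.00054975)
(-274 + c(s(6))) - k = (-274 + 6) - 1*1/1819 = -268 - 1/1819 = -487493/1819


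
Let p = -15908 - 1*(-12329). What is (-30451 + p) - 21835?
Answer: -55865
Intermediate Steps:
p = -3579 (p = -15908 + 12329 = -3579)
(-30451 + p) - 21835 = (-30451 - 3579) - 21835 = -34030 - 21835 = -55865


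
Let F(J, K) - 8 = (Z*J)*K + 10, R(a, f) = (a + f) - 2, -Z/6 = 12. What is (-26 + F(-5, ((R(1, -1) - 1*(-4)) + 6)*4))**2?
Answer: 132526144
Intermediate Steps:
Z = -72 (Z = -6*12 = -72)
R(a, f) = -2 + a + f
F(J, K) = 18 - 72*J*K (F(J, K) = 8 + ((-72*J)*K + 10) = 8 + (-72*J*K + 10) = 8 + (10 - 72*J*K) = 18 - 72*J*K)
(-26 + F(-5, ((R(1, -1) - 1*(-4)) + 6)*4))**2 = (-26 + (18 - 72*(-5)*(((-2 + 1 - 1) - 1*(-4)) + 6)*4))**2 = (-26 + (18 - 72*(-5)*((-2 + 4) + 6)*4))**2 = (-26 + (18 - 72*(-5)*(2 + 6)*4))**2 = (-26 + (18 - 72*(-5)*8*4))**2 = (-26 + (18 - 72*(-5)*32))**2 = (-26 + (18 + 11520))**2 = (-26 + 11538)**2 = 11512**2 = 132526144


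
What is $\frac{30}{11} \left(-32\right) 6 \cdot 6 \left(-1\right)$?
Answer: $\frac{34560}{11} \approx 3141.8$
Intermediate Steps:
$\frac{30}{11} \left(-32\right) 6 \cdot 6 \left(-1\right) = 30 \cdot \frac{1}{11} \left(-32\right) 36 \left(-1\right) = \frac{30}{11} \left(-32\right) \left(-36\right) = \left(- \frac{960}{11}\right) \left(-36\right) = \frac{34560}{11}$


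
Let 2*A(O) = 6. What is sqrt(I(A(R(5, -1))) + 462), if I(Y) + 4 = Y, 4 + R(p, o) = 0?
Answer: sqrt(461) ≈ 21.471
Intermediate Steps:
R(p, o) = -4 (R(p, o) = -4 + 0 = -4)
A(O) = 3 (A(O) = (1/2)*6 = 3)
I(Y) = -4 + Y
sqrt(I(A(R(5, -1))) + 462) = sqrt((-4 + 3) + 462) = sqrt(-1 + 462) = sqrt(461)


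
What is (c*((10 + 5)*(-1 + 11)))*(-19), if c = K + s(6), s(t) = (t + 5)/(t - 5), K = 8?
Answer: -54150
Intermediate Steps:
s(t) = (5 + t)/(-5 + t)
c = 19 (c = 8 + (5 + 6)/(-5 + 6) = 8 + 11/1 = 8 + 1*11 = 8 + 11 = 19)
(c*((10 + 5)*(-1 + 11)))*(-19) = (19*((10 + 5)*(-1 + 11)))*(-19) = (19*(15*10))*(-19) = (19*150)*(-19) = 2850*(-19) = -54150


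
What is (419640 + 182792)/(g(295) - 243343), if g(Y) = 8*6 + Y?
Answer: -75304/30375 ≈ -2.4791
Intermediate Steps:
g(Y) = 48 + Y
(419640 + 182792)/(g(295) - 243343) = (419640 + 182792)/((48 + 295) - 243343) = 602432/(343 - 243343) = 602432/(-243000) = 602432*(-1/243000) = -75304/30375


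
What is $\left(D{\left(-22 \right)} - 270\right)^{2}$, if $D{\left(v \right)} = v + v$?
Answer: $98596$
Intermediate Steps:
$D{\left(v \right)} = 2 v$
$\left(D{\left(-22 \right)} - 270\right)^{2} = \left(2 \left(-22\right) - 270\right)^{2} = \left(-44 - 270\right)^{2} = \left(-314\right)^{2} = 98596$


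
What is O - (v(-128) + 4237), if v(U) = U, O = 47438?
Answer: 43329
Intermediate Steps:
O - (v(-128) + 4237) = 47438 - (-128 + 4237) = 47438 - 1*4109 = 47438 - 4109 = 43329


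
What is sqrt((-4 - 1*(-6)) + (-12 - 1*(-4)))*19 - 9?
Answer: -9 + 19*I*sqrt(6) ≈ -9.0 + 46.54*I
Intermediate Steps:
sqrt((-4 - 1*(-6)) + (-12 - 1*(-4)))*19 - 9 = sqrt((-4 + 6) + (-12 + 4))*19 - 9 = sqrt(2 - 8)*19 - 9 = sqrt(-6)*19 - 9 = (I*sqrt(6))*19 - 9 = 19*I*sqrt(6) - 9 = -9 + 19*I*sqrt(6)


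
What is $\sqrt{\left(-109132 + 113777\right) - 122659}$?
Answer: $i \sqrt{118014} \approx 343.53 i$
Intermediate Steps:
$\sqrt{\left(-109132 + 113777\right) - 122659} = \sqrt{4645 - 122659} = \sqrt{-118014} = i \sqrt{118014}$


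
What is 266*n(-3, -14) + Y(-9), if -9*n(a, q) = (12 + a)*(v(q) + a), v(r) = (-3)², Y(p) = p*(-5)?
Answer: -1551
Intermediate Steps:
Y(p) = -5*p
v(r) = 9
n(a, q) = -(9 + a)*(12 + a)/9 (n(a, q) = -(12 + a)*(9 + a)/9 = -(9 + a)*(12 + a)/9)
266*n(-3, -14) + Y(-9) = 266*(-12 - 7/3*(-3) - ⅑*(-3)²) - 5*(-9) = 266*(-12 + 7 - ⅑*9) + 45 = 266*(-12 + 7 - 1) + 45 = 266*(-6) + 45 = -1596 + 45 = -1551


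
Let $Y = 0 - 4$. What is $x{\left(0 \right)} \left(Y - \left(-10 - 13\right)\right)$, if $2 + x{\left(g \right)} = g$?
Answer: $-38$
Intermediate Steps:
$x{\left(g \right)} = -2 + g$
$Y = -4$
$x{\left(0 \right)} \left(Y - \left(-10 - 13\right)\right) = \left(-2 + 0\right) \left(-4 - \left(-10 - 13\right)\right) = - 2 \left(-4 - \left(-10 - 13\right)\right) = - 2 \left(-4 - -23\right) = - 2 \left(-4 + 23\right) = \left(-2\right) 19 = -38$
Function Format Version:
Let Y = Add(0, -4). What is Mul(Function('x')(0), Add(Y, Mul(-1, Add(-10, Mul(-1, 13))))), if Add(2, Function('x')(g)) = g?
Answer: -38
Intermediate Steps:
Function('x')(g) = Add(-2, g)
Y = -4
Mul(Function('x')(0), Add(Y, Mul(-1, Add(-10, Mul(-1, 13))))) = Mul(Add(-2, 0), Add(-4, Mul(-1, Add(-10, Mul(-1, 13))))) = Mul(-2, Add(-4, Mul(-1, Add(-10, -13)))) = Mul(-2, Add(-4, Mul(-1, -23))) = Mul(-2, Add(-4, 23)) = Mul(-2, 19) = -38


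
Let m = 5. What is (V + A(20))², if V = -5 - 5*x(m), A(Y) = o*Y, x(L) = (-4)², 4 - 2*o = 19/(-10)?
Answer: 676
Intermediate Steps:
o = 59/20 (o = 2 - 19/(2*(-10)) = 2 - 19*(-1)/(2*10) = 2 - ½*(-19/10) = 2 + 19/20 = 59/20 ≈ 2.9500)
x(L) = 16
A(Y) = 59*Y/20
V = -85 (V = -5 - 5*16 = -5 - 80 = -85)
(V + A(20))² = (-85 + (59/20)*20)² = (-85 + 59)² = (-26)² = 676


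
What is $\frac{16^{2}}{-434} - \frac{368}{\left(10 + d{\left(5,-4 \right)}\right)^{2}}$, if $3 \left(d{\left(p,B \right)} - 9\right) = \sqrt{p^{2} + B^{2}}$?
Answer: $- \frac{115056811}{69787634} + \frac{11799 \sqrt{41}}{321602} \approx -1.4138$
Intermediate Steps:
$d{\left(p,B \right)} = 9 + \frac{\sqrt{B^{2} + p^{2}}}{3}$ ($d{\left(p,B \right)} = 9 + \frac{\sqrt{p^{2} + B^{2}}}{3} = 9 + \frac{\sqrt{B^{2} + p^{2}}}{3}$)
$\frac{16^{2}}{-434} - \frac{368}{\left(10 + d{\left(5,-4 \right)}\right)^{2}} = \frac{16^{2}}{-434} - \frac{368}{\left(10 + \left(9 + \frac{\sqrt{\left(-4\right)^{2} + 5^{2}}}{3}\right)\right)^{2}} = 256 \left(- \frac{1}{434}\right) - \frac{368}{\left(10 + \left(9 + \frac{\sqrt{16 + 25}}{3}\right)\right)^{2}} = - \frac{128}{217} - \frac{368}{\left(10 + \left(9 + \frac{\sqrt{41}}{3}\right)\right)^{2}} = - \frac{128}{217} - \frac{368}{\left(19 + \frac{\sqrt{41}}{3}\right)^{2}}$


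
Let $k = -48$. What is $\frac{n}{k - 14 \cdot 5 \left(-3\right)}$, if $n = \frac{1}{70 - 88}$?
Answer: $- \frac{1}{2916} \approx -0.00034294$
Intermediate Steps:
$n = - \frac{1}{18}$ ($n = \frac{1}{-18} = - \frac{1}{18} \approx -0.055556$)
$\frac{n}{k - 14 \cdot 5 \left(-3\right)} = \frac{1}{-48 - 14 \cdot 5 \left(-3\right)} \left(- \frac{1}{18}\right) = \frac{1}{-48 - -210} \left(- \frac{1}{18}\right) = \frac{1}{-48 + 210} \left(- \frac{1}{18}\right) = \frac{1}{162} \left(- \frac{1}{18}\right) = - \frac{1}{2916}$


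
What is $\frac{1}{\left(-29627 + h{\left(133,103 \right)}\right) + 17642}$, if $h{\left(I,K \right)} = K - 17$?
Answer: $- \frac{1}{11899} \approx -8.4041 \cdot 10^{-5}$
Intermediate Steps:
$h{\left(I,K \right)} = -17 + K$
$\frac{1}{\left(-29627 + h{\left(133,103 \right)}\right) + 17642} = \frac{1}{\left(-29627 + \left(-17 + 103\right)\right) + 17642} = \frac{1}{\left(-29627 + 86\right) + 17642} = \frac{1}{-29541 + 17642} = \frac{1}{-11899} = - \frac{1}{11899}$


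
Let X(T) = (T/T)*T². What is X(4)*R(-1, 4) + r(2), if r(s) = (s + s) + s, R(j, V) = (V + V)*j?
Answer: -122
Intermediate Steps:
R(j, V) = 2*V*j (R(j, V) = (2*V)*j = 2*V*j)
r(s) = 3*s (r(s) = 2*s + s = 3*s)
X(T) = T² (X(T) = 1*T² = T²)
X(4)*R(-1, 4) + r(2) = 4²*(2*4*(-1)) + 3*2 = 16*(-8) + 6 = -128 + 6 = -122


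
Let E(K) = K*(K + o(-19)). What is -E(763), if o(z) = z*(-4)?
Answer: -640157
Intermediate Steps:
o(z) = -4*z
E(K) = K*(76 + K) (E(K) = K*(K - 4*(-19)) = K*(K + 76) = K*(76 + K))
-E(763) = -763*(76 + 763) = -763*839 = -1*640157 = -640157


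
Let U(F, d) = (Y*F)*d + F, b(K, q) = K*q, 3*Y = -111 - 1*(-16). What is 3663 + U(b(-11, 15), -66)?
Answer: -341352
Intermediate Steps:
Y = -95/3 (Y = (-111 - 1*(-16))/3 = (-111 + 16)/3 = (1/3)*(-95) = -95/3 ≈ -31.667)
U(F, d) = F - 95*F*d/3 (U(F, d) = (-95*F/3)*d + F = -95*F*d/3 + F = F - 95*F*d/3)
3663 + U(b(-11, 15), -66) = 3663 + (-11*15)*(3 - 95*(-66))/3 = 3663 + (1/3)*(-165)*(3 + 6270) = 3663 + (1/3)*(-165)*6273 = 3663 - 345015 = -341352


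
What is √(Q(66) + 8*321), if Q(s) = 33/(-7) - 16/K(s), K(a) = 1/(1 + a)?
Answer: √73073/7 ≈ 38.617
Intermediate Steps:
Q(s) = -145/7 - 16*s (Q(s) = 33/(-7) - (16 + 16*s) = 33*(-⅐) - 16*(1 + s) = -33/7 + (-16 - 16*s) = -145/7 - 16*s)
√(Q(66) + 8*321) = √((-145/7 - 16*66) + 8*321) = √((-145/7 - 1056) + 2568) = √(-7537/7 + 2568) = √(10439/7) = √73073/7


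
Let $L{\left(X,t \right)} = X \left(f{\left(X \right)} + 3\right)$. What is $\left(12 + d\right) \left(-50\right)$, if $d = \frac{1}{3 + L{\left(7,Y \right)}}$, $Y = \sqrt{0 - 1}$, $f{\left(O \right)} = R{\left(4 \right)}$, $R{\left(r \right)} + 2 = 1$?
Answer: $- \frac{10250}{17} \approx -602.94$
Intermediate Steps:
$R{\left(r \right)} = -1$ ($R{\left(r \right)} = -2 + 1 = -1$)
$f{\left(O \right)} = -1$
$Y = i$ ($Y = \sqrt{-1} = i \approx 1.0 i$)
$L{\left(X,t \right)} = 2 X$ ($L{\left(X,t \right)} = X \left(-1 + 3\right) = X 2 = 2 X$)
$d = \frac{1}{17}$ ($d = \frac{1}{3 + 2 \cdot 7} = \frac{1}{3 + 14} = \frac{1}{17} \approx 0.058824$)
$\left(12 + d\right) \left(-50\right) = \left(12 + \frac{1}{17}\right) \left(-50\right) = \frac{205}{17} \left(-50\right) = - \frac{10250}{17}$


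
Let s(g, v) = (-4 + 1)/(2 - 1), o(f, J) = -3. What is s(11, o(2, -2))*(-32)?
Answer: 96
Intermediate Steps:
s(g, v) = -3 (s(g, v) = -3/1 = -3*1 = -3)
s(11, o(2, -2))*(-32) = -3*(-32) = 96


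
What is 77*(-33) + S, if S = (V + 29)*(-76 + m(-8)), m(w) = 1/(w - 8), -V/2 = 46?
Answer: 36015/16 ≈ 2250.9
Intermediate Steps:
V = -92 (V = -2*46 = -92)
m(w) = 1/(-8 + w)
S = 76671/16 (S = (-92 + 29)*(-76 + 1/(-8 - 8)) = -63*(-76 + 1/(-16)) = -63*(-76 - 1/16) = -63*(-1217/16) = 76671/16 ≈ 4791.9)
77*(-33) + S = 77*(-33) + 76671/16 = -2541 + 76671/16 = 36015/16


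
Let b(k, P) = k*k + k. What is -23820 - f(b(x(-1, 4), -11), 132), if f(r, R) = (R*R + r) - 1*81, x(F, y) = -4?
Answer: -41175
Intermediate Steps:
b(k, P) = k + k² (b(k, P) = k² + k = k + k²)
f(r, R) = -81 + r + R² (f(r, R) = (R² + r) - 81 = (r + R²) - 81 = -81 + r + R²)
-23820 - f(b(x(-1, 4), -11), 132) = -23820 - (-81 - 4*(1 - 4) + 132²) = -23820 - (-81 - 4*(-3) + 17424) = -23820 - (-81 + 12 + 17424) = -23820 - 1*17355 = -23820 - 17355 = -41175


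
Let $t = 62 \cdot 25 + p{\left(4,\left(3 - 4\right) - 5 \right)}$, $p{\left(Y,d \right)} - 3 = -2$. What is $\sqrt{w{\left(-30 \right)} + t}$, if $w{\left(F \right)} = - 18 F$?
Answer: $\sqrt{2091} \approx 45.727$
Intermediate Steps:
$p{\left(Y,d \right)} = 1$ ($p{\left(Y,d \right)} = 3 - 2 = 1$)
$t = 1551$ ($t = 62 \cdot 25 + 1 = 1550 + 1 = 1551$)
$\sqrt{w{\left(-30 \right)} + t} = \sqrt{\left(-18\right) \left(-30\right) + 1551} = \sqrt{540 + 1551} = \sqrt{2091}$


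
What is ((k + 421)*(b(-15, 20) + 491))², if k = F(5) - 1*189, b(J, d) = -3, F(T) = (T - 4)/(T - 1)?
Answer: 12845502244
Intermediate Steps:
F(T) = (-4 + T)/(-1 + T)
k = -755/4 (k = (-4 + 5)/(-1 + 5) - 1*189 = 1/4 - 189 = (¼)*1 - 189 = ¼ - 189 = -755/4 ≈ -188.75)
((k + 421)*(b(-15, 20) + 491))² = ((-755/4 + 421)*(-3 + 491))² = ((929/4)*488)² = 113338² = 12845502244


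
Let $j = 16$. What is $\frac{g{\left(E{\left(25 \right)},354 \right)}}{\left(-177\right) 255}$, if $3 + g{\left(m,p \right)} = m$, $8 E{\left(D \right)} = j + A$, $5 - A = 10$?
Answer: $\frac{13}{361080} \approx 3.6003 \cdot 10^{-5}$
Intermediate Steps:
$A = -5$ ($A = 5 - 10 = -5$)
$E{\left(D \right)} = \frac{11}{8}$ ($E{\left(D \right)} = \frac{16 - 5}{8} = \frac{1}{8} \cdot 11 = \frac{11}{8}$)
$g{\left(m,p \right)} = -3 + m$
$\frac{g{\left(E{\left(25 \right)},354 \right)}}{\left(-177\right) 255} = \frac{-3 + \frac{11}{8}}{\left(-177\right) 255} = - \frac{13}{8 \left(-45135\right)} = \left(- \frac{13}{8}\right) \left(- \frac{1}{45135}\right) = \frac{13}{361080}$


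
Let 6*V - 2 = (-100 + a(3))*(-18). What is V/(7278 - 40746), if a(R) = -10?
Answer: -991/100404 ≈ -0.0098701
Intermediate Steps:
V = 991/3 (V = 1/3 + ((-100 - 10)*(-18))/6 = 1/3 + (-110*(-18))/6 = 1/3 + (1/6)*1980 = 1/3 + 330 = 991/3 ≈ 330.33)
V/(7278 - 40746) = 991/(3*(7278 - 40746)) = (991/3)/(-33468) = (991/3)*(-1/33468) = -991/100404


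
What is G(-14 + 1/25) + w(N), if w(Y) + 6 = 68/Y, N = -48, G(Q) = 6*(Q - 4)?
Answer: -34553/300 ≈ -115.18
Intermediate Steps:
G(Q) = -24 + 6*Q (G(Q) = 6*(-4 + Q) = -24 + 6*Q)
w(Y) = -6 + 68/Y
G(-14 + 1/25) + w(N) = (-24 + 6*(-14 + 1/25)) + (-6 + 68/(-48)) = (-24 + 6*(-14 + 1/25)) + (-6 + 68*(-1/48)) = (-24 + 6*(-349/25)) + (-6 - 17/12) = (-24 - 2094/25) - 89/12 = -2694/25 - 89/12 = -34553/300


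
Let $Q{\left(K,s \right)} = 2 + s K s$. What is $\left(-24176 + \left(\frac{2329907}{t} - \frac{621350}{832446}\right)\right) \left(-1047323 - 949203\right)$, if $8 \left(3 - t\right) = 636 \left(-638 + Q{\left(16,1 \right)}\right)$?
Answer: $\frac{109822606712697289292}{2279653371} \approx 4.8175 \cdot 10^{10}$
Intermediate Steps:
$Q{\left(K,s \right)} = 2 + K s^{2}$
$t = 49293$ ($t = 3 - \frac{636 \left(-638 + \left(2 + 16 \cdot 1^{2}\right)\right)}{8} = 3 - \frac{636 \left(-638 + \left(2 + 16 \cdot 1\right)\right)}{8} = 3 - \frac{636 \left(-638 + \left(2 + 16\right)\right)}{8} = 3 - \frac{636 \left(-638 + 18\right)}{8} = 3 - \frac{636 \left(-620\right)}{8} = 3 - -49290 = 3 + 49290 = 49293$)
$\left(-24176 + \left(\frac{2329907}{t} - \frac{621350}{832446}\right)\right) \left(-1047323 - 949203\right) = \left(-24176 + \left(\frac{2329907}{49293} - \frac{621350}{832446}\right)\right) \left(-1047323 - 949203\right) = \left(-24176 + \left(2329907 \cdot \frac{1}{49293} - \frac{310675}{416223}\right)\right) \left(-1996526\right) = \left(-24176 + \left(\frac{2329907}{49293} - \frac{310675}{416223}\right)\right) \left(-1996526\right) = \left(-24176 + \frac{106049642054}{2279653371}\right) \left(-1996526\right) = \left(- \frac{55006850255242}{2279653371}\right) \left(-1996526\right) = \frac{109822606712697289292}{2279653371}$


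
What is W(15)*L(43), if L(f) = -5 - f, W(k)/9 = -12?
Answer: 5184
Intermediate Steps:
W(k) = -108 (W(k) = 9*(-12) = -108)
W(15)*L(43) = -108*(-5 - 1*43) = -108*(-5 - 43) = -108*(-48) = 5184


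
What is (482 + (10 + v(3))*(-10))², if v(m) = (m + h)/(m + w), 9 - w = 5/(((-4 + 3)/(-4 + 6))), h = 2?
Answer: 17447329/121 ≈ 1.4419e+5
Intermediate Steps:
w = 19 (w = 9 - 5/((-4 + 3)/(-4 + 6)) = 9 - 5/((-1/2)) = 9 - 5/((-1*½)) = 9 - 5/(-½) = 9 - 5*(-2) = 9 - 1*(-10) = 9 + 10 = 19)
v(m) = (2 + m)/(19 + m) (v(m) = (m + 2)/(m + 19) = (2 + m)/(19 + m))
(482 + (10 + v(3))*(-10))² = (482 + (10 + (2 + 3)/(19 + 3))*(-10))² = (482 + (10 + 5/22)*(-10))² = (482 + (225/22)*(-10))² = (482 - 1125/11)² = (4177/11)² = 17447329/121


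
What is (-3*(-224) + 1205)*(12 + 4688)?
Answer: 8821900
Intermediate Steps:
(-3*(-224) + 1205)*(12 + 4688) = (672 + 1205)*4700 = 1877*4700 = 8821900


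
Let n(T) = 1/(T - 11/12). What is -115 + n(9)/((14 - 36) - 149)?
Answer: -635839/5529 ≈ -115.00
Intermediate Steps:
n(T) = 1/(-11/12 + T) (n(T) = 1/(T - 11*1/12) = 1/(T - 11/12) = 1/(-11/12 + T))
-115 + n(9)/((14 - 36) - 149) = -115 + (12/(-11 + 12*9))/((14 - 36) - 149) = -115 + (12/(-11 + 108))/(-22 - 149) = -115 + (12/97)/(-171) = -115 + (12*(1/97))*(-1/171) = -115 + (12/97)*(-1/171) = -115 - 4/5529 = -635839/5529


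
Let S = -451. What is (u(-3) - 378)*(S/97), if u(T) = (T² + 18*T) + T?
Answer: 192126/97 ≈ 1980.7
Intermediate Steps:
u(T) = T² + 19*T
(u(-3) - 378)*(S/97) = (-3*(19 - 3) - 378)*(-451/97) = (-3*16 - 378)*(-451*1/97) = (-48 - 378)*(-451/97) = -426*(-451/97) = 192126/97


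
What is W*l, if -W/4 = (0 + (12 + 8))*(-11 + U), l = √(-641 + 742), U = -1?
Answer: 960*√101 ≈ 9647.9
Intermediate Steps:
l = √101 ≈ 10.050
W = 960 (W = -4*(0 + (12 + 8))*(-11 - 1) = -4*(0 + 20)*(-12) = -80*(-12) = -4*(-240) = 960)
W*l = 960*√101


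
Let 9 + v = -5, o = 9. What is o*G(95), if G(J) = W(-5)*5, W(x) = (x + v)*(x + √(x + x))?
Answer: 4275 - 855*I*√10 ≈ 4275.0 - 2703.7*I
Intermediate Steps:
v = -14 (v = -9 - 5 = -14)
W(x) = (-14 + x)*(x + √2*√x) (W(x) = (x - 14)*(x + √(x + x)) = (-14 + x)*(x + √(2*x)) = (-14 + x)*(x + √2*√x))
G(J) = 475 - 95*I*√10 (G(J) = ((-5)² - 14*(-5) + √2*(-5)^(3/2) - 14*√2*√(-5))*5 = (25 + 70 + √2*(-5*I*√5) - 14*√2*I*√5)*5 = (25 + 70 - 5*I*√10 - 14*I*√10)*5 = (95 - 19*I*√10)*5 = 475 - 95*I*√10)
o*G(95) = 9*(475 - 95*I*√10) = 4275 - 855*I*√10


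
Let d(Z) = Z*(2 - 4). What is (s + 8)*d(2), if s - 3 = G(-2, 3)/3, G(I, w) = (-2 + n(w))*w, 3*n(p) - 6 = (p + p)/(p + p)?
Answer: -136/3 ≈ -45.333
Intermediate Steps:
n(p) = 7/3 (n(p) = 2 + ((p + p)/(p + p))/3 = 2 + ((2*p)/((2*p)))/3 = 2 + ((2*p)*(1/(2*p)))/3 = 2 + (1/3)*1 = 2 + 1/3 = 7/3)
G(I, w) = w/3 (G(I, w) = (-2 + 7/3)*w = w/3)
d(Z) = -2*Z (d(Z) = Z*(-2) = -2*Z)
s = 10/3 (s = 3 + ((1/3)*3)/3 = 3 + 1*(1/3) = 3 + 1/3 = 10/3 ≈ 3.3333)
(s + 8)*d(2) = (10/3 + 8)*(-2*2) = (34/3)*(-4) = -136/3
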